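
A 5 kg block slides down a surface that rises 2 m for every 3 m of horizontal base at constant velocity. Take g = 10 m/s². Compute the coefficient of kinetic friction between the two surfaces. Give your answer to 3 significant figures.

0.667

At constant velocity the net force along the incline is zero: mg sin 33.69° = μ mg cos 33.69°.
So μ = tan 33.69° = 0.5547 / 0.8321 = 0.6666.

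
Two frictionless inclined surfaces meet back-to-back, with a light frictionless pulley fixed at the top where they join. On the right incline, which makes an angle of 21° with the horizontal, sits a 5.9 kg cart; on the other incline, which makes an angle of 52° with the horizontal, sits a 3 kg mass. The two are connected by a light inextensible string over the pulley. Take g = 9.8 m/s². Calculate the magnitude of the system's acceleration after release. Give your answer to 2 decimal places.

Resolve each weight along its own incline: the 5.9 kg mass has component 5.9 × 9.8 × sin 21° = 20.721 N down its slope, and the 3 kg mass has 3 × 9.8 × sin 52° = 23.168 N down its slope.
The 3 kg side's 23.168 N exceeds the other side's 20.721 N, so that mass slides down and the 5.9 kg mass slides up. Taking that direction as positive, Newton's second law for the whole system gives 23.168 − 20.721 = (5.9 + 3) a, so a = 2.447 / 8.9 = 0.2749 m/s².

0.27 m/s²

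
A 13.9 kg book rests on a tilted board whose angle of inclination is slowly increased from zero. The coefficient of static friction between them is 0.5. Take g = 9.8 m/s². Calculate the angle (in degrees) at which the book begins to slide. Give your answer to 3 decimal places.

At the threshold of sliding, static friction is at its maximum μ_s N and exactly balances the weight component along the incline: mg sin θ = μ_s mg cos θ.
Hence tan θ = μ_s = 0.5, so θ = arctan(0.5) = 26.5651°.

26.565°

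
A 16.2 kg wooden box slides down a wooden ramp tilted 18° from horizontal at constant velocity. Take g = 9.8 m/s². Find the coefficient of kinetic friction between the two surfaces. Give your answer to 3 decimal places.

At constant velocity the net force along the incline is zero: mg sin 18° = μ mg cos 18°.
So μ = tan 18° = 0.3090 / 0.9511 = 0.3249.

0.325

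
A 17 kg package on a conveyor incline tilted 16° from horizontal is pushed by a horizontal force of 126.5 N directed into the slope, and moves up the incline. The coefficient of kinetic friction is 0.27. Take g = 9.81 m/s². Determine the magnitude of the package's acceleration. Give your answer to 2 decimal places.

1.35 m/s²

The horizontal push has components F cos 16° = 126.5 × 0.9613 = 121.604 N up the incline and F sin 16° = 126.5 × 0.2756 = 34.863 N pressing into the surface.
The normal force is therefore N = mg cos 16° + F sin 16° = 160.316 + 34.863 = 195.179 N, and kinetic friction down the slope is μN = 0.27 × 195.179 = 52.698 N.
Along the incline: F cos 16° − mg sin 16° − μN = ma, so 121.604 − 45.962 − 52.698 = 17 a, giving a = 1.3496 m/s².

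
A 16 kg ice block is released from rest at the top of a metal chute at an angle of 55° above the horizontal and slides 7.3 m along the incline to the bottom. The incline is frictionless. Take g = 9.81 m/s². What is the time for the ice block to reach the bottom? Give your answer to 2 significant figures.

The weight component along the incline is mg sin 55° = 128.574 N and the normal force is N = mg cos 55° = 90.029 N.
With no friction, a = g sin 55° = 8.0359 m/s².
Starting from rest, L = ½at², so t = √(2L/a) = √(2 × 7.3 / 8.0359) = 1.3479 s.

1.3 s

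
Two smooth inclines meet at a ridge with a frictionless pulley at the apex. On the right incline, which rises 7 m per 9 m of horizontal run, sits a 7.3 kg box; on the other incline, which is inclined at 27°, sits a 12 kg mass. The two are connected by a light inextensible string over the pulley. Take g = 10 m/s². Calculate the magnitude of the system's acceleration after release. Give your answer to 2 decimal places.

0.50 m/s²

Resolve each weight along its own incline: the 7.3 kg mass has component 7.3 × 10 × sin 37.87° = 44.818 N down its slope, and the 12 kg mass has 12 × 10 × sin 27° = 54.479 N down its slope.
The 12 kg side's 54.479 N exceeds the other side's 44.818 N, so that mass slides down and the 7.3 kg mass slides up. Taking that direction as positive, Newton's second law for the whole system gives 54.479 − 44.818 = (7.3 + 12) a, so a = 9.661 / 19.3 = 0.5006 m/s².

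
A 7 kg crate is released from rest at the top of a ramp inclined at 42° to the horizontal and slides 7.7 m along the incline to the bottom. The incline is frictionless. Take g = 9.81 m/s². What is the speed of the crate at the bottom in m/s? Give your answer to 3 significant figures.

10.1 m/s

The weight component along the incline is mg sin 42° = 45.949 N and the normal force is N = mg cos 42° = 51.032 N.
With no friction, a = g sin 42° = 6.5642 m/s².
Starting from rest over a distance of 7.7 m, v² = 2aL = 2 × 6.5642 × 7.7 = 101.0887, so v = 10.0543 m/s.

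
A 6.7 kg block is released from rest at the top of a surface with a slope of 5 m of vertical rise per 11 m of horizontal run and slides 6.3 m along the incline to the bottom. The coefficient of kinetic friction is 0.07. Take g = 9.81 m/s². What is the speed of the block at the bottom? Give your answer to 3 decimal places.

6.578 m/s

The weight component along the incline is mg sin 24.44° = 27.198 N and the normal force is N = mg cos 24.44° = 59.836 N.
Friction up the slope is f = μN = 0.07 × 59.836 = 4.189 N, so the net downslope force is 27.198 − 4.189 = 23.009 N and a = 23.009 / 6.7 = 3.4342 m/s².
Starting from rest over a distance of 6.3 m, v² = 2aL = 2 × 3.4342 × 6.3 = 43.2709, so v = 6.5781 m/s.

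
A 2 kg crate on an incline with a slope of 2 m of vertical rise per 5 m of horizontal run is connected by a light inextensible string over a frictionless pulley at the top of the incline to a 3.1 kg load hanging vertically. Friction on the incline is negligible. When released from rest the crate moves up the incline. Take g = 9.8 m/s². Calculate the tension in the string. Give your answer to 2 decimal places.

16.34 N

For the crate on the incline: the weight component along the slope is m₁g sin 21.80° = 2 × 9.8 × 0.3714 = 7.279 N and the normal force is N = m₁g cos 21.80° = 18.198 N.
Newton's second law for the crate (up-slope positive): T − 7.279 = 2 a. For the hanging load (downward positive): 3.1 × 9.8 − T = 3.1 a.
Adding the two equations eliminates T: 23.101 = 5.1 a, so a = 4.5296 m/s².
Then from the hanging load's equation, T = 3.1 × (9.8 − 4.5296) = 16.338 N.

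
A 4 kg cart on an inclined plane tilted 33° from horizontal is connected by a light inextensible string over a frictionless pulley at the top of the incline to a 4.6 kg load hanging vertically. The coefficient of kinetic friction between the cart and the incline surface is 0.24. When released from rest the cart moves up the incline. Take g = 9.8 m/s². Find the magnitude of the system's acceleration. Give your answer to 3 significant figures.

1.84 m/s²

For the cart on the incline: the weight component along the slope is m₁g sin 33° = 4 × 9.8 × 0.5446 = 21.348 N and the normal force is N = m₁g cos 33° = 32.876 N.
Kinetic friction opposes the cart's motion up the incline: f = μN = 0.24 × 32.876 = 7.890 N acting down the slope.
Newton's second law for the cart (up-slope positive): T − 21.348 − 7.890 = 4 a. For the hanging load (downward positive): 4.6 × 9.8 − T = 4.6 a.
Adding the two equations eliminates T: 15.842 = 8.6 a, so a = 1.8421 m/s².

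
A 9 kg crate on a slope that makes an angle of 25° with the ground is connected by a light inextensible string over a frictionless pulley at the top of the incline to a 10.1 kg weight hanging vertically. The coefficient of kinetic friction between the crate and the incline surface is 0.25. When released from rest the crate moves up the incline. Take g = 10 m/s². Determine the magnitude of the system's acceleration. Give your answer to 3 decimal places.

2.229 m/s²

For the crate on the incline: the weight component along the slope is m₁g sin 25° = 9 × 10 × 0.4226 = 38.034 N and the normal force is N = m₁g cos 25° = 81.568 N.
Kinetic friction opposes the crate's motion up the incline: f = μN = 0.25 × 81.568 = 20.392 N acting down the slope.
Newton's second law for the crate (up-slope positive): T − 38.034 − 20.392 = 9 a. For the hanging weight (downward positive): 10.1 × 10 − T = 10.1 a.
Adding the two equations eliminates T: 42.574 = 19.1 a, so a = 2.2290 m/s².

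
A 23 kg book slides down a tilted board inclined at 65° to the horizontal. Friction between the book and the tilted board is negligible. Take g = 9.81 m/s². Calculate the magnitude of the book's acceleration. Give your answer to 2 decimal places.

Resolving the weight along the incline: the component pulling the book down the slope is mg sin 65° = 23 × 9.81 × 0.9063 = 204.488 N, and the normal force is N = mg cos 65° = 23 × 9.81 × 0.4226 = 95.351 N.
With no friction the net force along the incline is 204.488 N, so a = g sin 65° = 204.488 / 23 = 8.8908 m/s².

8.89 m/s²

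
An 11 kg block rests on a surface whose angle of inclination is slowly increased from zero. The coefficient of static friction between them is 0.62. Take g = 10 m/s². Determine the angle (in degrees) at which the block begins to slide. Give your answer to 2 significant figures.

32°

At the threshold of sliding, static friction is at its maximum μ_s N and exactly balances the weight component along the incline: mg sin θ = μ_s mg cos θ.
Hence tan θ = μ_s = 0.62, so θ = arctan(0.62) = 31.7989°.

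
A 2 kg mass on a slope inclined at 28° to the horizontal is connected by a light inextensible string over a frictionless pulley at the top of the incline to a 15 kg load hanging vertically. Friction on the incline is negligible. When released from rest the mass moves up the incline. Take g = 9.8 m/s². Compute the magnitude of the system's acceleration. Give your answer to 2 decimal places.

For the mass on the incline: the weight component along the slope is m₁g sin 28° = 2 × 9.8 × 0.4695 = 9.202 N and the normal force is N = m₁g cos 28° = 17.306 N.
Newton's second law for the mass (up-slope positive): T − 9.202 = 2 a. For the hanging load (downward positive): 15 × 9.8 − T = 15 a.
Adding the two equations eliminates T: 137.798 = 17 a, so a = 8.1058 m/s².

8.11 m/s²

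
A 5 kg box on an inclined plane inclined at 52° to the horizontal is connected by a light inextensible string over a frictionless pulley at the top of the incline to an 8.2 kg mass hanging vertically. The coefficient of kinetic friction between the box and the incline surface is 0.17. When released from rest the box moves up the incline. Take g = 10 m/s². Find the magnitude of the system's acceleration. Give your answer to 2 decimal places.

2.83 m/s²

For the box on the incline: the weight component along the slope is m₁g sin 52° = 5 × 10 × 0.7880 = 39.400 N and the normal force is N = m₁g cos 52° = 30.783 N.
Kinetic friction opposes the box's motion up the incline: f = μN = 0.17 × 30.783 = 5.233 N acting down the slope.
Newton's second law for the box (up-slope positive): T − 39.400 − 5.233 = 5 a. For the hanging mass (downward positive): 8.2 × 10 − T = 8.2 a.
Adding the two equations eliminates T: 37.367 = 13.2 a, so a = 2.8308 m/s².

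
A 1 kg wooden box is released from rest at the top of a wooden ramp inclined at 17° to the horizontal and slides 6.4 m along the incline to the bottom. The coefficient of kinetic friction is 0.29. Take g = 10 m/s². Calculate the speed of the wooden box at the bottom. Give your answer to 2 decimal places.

1.39 m/s

The weight component along the incline is mg sin 17° = 2.924 N and the normal force is N = mg cos 17° = 9.563 N.
Friction up the slope is f = μN = 0.29 × 9.563 = 2.773 N, so the net downslope force is 2.924 − 2.773 = 0.151 N and a = 0.151 / 1 = 0.1510 m/s².
Starting from rest over a distance of 6.4 m, v² = 2aL = 2 × 0.1510 × 6.4 = 1.9328, so v = 1.3903 m/s.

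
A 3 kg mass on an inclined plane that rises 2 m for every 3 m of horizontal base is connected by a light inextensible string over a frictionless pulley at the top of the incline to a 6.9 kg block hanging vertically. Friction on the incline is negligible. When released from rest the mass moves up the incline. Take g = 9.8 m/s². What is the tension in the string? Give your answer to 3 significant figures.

31.9 N

For the mass on the incline: the weight component along the slope is m₁g sin 33.69° = 3 × 9.8 × 0.5547 = 16.308 N and the normal force is N = m₁g cos 33.69° = 24.462 N.
Newton's second law for the mass (up-slope positive): T − 16.308 = 3 a. For the hanging block (downward positive): 6.9 × 9.8 − T = 6.9 a.
Adding the two equations eliminates T: 51.312 = 9.9 a, so a = 5.1830 m/s².
Then from the hanging block's equation, T = 6.9 × (9.8 − 5.1830) = 31.857 N.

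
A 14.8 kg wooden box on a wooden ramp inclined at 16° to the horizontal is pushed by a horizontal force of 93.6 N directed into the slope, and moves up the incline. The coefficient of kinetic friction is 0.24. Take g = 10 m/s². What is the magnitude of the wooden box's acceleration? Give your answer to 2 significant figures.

The horizontal push has components F cos 16° = 93.6 × 0.9613 = 89.978 N up the incline and F sin 16° = 93.6 × 0.2756 = 25.796 N pressing into the surface.
The normal force is therefore N = mg cos 16° + F sin 16° = 142.272 + 25.796 = 168.068 N, and kinetic friction down the slope is μN = 0.24 × 168.068 = 40.336 N.
Along the incline: F cos 16° − mg sin 16° − μN = ma, so 89.978 − 40.789 − 40.336 = 14.8 a, giving a = 0.5982 m/s².

0.60 m/s²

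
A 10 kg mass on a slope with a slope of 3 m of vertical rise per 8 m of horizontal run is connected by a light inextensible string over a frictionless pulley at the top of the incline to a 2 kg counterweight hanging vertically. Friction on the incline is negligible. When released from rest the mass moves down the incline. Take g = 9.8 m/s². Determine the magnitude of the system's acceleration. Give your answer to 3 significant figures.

For the mass on the incline: the weight component along the slope is m₁g sin 20.56° = 10 × 9.8 × 0.3511 = 34.408 N and the normal force is N = m₁g cos 20.56° = 91.760 N.
Newton's second law for the mass (down-slope positive): 34.408 − T = 10 a. For the hanging counterweight (upward positive): T − 2 × 9.8 = 2 a.
Adding the two equations eliminates T: 14.808 = 12 a, so a = 1.2340 m/s².

1.23 m/s²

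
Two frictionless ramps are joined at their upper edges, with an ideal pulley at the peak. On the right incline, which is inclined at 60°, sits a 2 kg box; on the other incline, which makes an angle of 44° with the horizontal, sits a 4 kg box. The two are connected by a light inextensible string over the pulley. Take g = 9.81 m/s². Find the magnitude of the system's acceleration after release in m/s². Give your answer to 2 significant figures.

Resolve each weight along its own incline: the 2 kg mass has component 2 × 9.81 × sin 60° = 16.991 N down its slope, and the 4 kg mass has 4 × 9.81 × sin 44° = 27.258 N down its slope.
The 4 kg side's 27.258 N exceeds the other side's 16.991 N, so that mass slides down and the 2 kg mass slides up. Taking that direction as positive, Newton's second law for the whole system gives 27.258 − 16.991 = (2 + 4) a, so a = 10.267 / 6 = 1.7112 m/s².

1.7 m/s²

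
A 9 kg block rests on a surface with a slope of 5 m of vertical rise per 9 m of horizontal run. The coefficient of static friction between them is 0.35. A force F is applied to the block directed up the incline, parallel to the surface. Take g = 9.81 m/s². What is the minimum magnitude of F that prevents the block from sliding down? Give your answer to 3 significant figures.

The normal force is N = mg cos 29.05° = 77.179 N. With F at its minimum the block is on the verge of sliding down, so static friction is at its maximum μ_s N = 0.35 × 77.179 = 27.013 N and acts up the slope.
Equilibrium along the incline: F + μ_s N = mg sin 29.05°, so F = 42.877 − 27.013 = 15.864 N.

15.9 N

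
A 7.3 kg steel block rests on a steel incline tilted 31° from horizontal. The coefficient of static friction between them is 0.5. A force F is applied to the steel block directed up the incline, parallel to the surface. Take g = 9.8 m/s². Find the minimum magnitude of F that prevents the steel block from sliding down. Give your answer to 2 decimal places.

6.18 N

The normal force is N = mg cos 31° = 61.322 N. With F at its minimum the steel block is on the verge of sliding down, so static friction is at its maximum μ_s N = 0.5 × 61.322 = 30.661 N and acts up the slope.
Equilibrium along the incline: F + μ_s N = mg sin 31°, so F = 36.846 − 30.661 = 6.185 N.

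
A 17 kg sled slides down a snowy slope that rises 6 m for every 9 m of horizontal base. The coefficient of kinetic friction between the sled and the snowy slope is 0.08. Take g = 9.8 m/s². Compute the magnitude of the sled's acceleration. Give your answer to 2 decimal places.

Resolving the weight along the incline: the component pulling the sled down the slope is mg sin 33.69° = 17 × 9.8 × 0.5547 = 92.413 N, and the normal force is N = mg cos 33.69° = 17 × 9.8 × 0.8321 = 138.628 N.
Kinetic friction acts up the slope with magnitude f = μN = 0.08 × 138.628 = 11.090 N.
Net force along the incline is 92.413 − 11.090 = 81.323 N, so a = 81.323 / 17 = 4.7837 m/s².

4.78 m/s²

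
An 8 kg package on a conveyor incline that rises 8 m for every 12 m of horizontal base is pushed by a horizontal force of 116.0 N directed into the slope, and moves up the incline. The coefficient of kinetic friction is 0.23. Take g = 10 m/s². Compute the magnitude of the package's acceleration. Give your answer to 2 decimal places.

The horizontal push has components F cos 33.69° = 116.0 × 0.8321 = 96.524 N up the incline and F sin 33.69° = 116.0 × 0.5547 = 64.345 N pressing into the surface.
The normal force is therefore N = mg cos 33.69° + F sin 33.69° = 66.568 + 64.345 = 130.913 N, and kinetic friction down the slope is μN = 0.23 × 130.913 = 30.110 N.
Along the incline: F cos 33.69° − mg sin 33.69° − μN = ma, so 96.524 − 44.376 − 30.110 = 8 a, giving a = 2.7548 m/s².

2.75 m/s²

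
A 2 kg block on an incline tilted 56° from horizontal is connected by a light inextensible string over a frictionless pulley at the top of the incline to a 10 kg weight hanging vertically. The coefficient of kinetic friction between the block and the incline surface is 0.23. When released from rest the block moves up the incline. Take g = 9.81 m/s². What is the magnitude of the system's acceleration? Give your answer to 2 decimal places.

6.61 m/s²

For the block on the incline: the weight component along the slope is m₁g sin 56° = 2 × 9.81 × 0.8290 = 16.265 N and the normal force is N = m₁g cos 56° = 10.971 N.
Kinetic friction opposes the block's motion up the incline: f = μN = 0.23 × 10.971 = 2.523 N acting down the slope.
Newton's second law for the block (up-slope positive): T − 16.265 − 2.523 = 2 a. For the hanging weight (downward positive): 10 × 9.81 − T = 10 a.
Adding the two equations eliminates T: 79.312 = 12 a, so a = 6.6093 m/s².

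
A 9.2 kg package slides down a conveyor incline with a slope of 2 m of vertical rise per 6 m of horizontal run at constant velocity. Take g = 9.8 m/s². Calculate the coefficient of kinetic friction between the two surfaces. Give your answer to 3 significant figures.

0.333

At constant velocity the net force along the incline is zero: mg sin 18.43° = μ mg cos 18.43°.
So μ = tan 18.43° = 0.3162 / 0.9487 = 0.3333.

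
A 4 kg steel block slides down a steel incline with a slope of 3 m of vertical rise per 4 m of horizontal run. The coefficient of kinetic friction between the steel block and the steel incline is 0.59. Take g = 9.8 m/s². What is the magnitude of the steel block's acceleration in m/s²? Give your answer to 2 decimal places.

Resolving the weight along the incline: the component pulling the steel block down the slope is mg sin 36.87° = 4 × 9.8 × 0.6000 = 23.520 N, and the normal force is N = mg cos 36.87° = 4 × 9.8 × 0.8000 = 31.360 N.
Kinetic friction acts up the slope with magnitude f = μN = 0.59 × 31.360 = 18.502 N.
Net force along the incline is 23.520 − 18.502 = 5.018 N, so a = 5.018 / 4 = 1.2545 m/s².

1.25 m/s²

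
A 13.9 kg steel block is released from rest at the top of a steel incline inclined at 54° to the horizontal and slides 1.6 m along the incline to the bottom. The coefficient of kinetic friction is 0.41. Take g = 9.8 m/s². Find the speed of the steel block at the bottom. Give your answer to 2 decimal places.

4.22 m/s

The weight component along the incline is mg sin 54° = 110.204 N and the normal force is N = mg cos 54° = 80.068 N.
Friction up the slope is f = μN = 0.41 × 80.068 = 32.828 N, so the net downslope force is 110.204 − 32.828 = 77.376 N and a = 77.376 / 13.9 = 5.5666 m/s².
Starting from rest over a distance of 1.6 m, v² = 2aL = 2 × 5.5666 × 1.6 = 17.8131, so v = 4.2206 m/s.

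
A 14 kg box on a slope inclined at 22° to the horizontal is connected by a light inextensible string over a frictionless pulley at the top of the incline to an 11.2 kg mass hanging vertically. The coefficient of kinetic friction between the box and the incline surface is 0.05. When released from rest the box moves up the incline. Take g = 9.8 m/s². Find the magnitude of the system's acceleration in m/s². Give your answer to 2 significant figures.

2.1 m/s²

For the box on the incline: the weight component along the slope is m₁g sin 22° = 14 × 9.8 × 0.3746 = 51.395 N and the normal force is N = m₁g cos 22° = 127.210 N.
Kinetic friction opposes the box's motion up the incline: f = μN = 0.05 × 127.210 = 6.361 N acting down the slope.
Newton's second law for the box (up-slope positive): T − 51.395 − 6.361 = 14 a. For the hanging mass (downward positive): 11.2 × 9.8 − T = 11.2 a.
Adding the two equations eliminates T: 52.004 = 25.2 a, so a = 2.0637 m/s².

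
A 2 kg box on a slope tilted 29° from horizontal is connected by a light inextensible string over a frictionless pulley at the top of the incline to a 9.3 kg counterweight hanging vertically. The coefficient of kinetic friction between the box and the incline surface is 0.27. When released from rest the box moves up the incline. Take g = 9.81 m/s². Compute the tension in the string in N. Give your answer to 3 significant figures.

For the box on the incline: the weight component along the slope is m₁g sin 29° = 2 × 9.81 × 0.4848 = 9.512 N and the normal force is N = m₁g cos 29° = 17.160 N.
Kinetic friction opposes the box's motion up the incline: f = μN = 0.27 × 17.160 = 4.633 N acting down the slope.
Newton's second law for the box (up-slope positive): T − 9.512 − 4.633 = 2 a. For the hanging counterweight (downward positive): 9.3 × 9.81 − T = 9.3 a.
Adding the two equations eliminates T: 77.088 = 11.3 a, so a = 6.8219 m/s².
Then from the hanging counterweight's equation, T = 9.3 × (9.81 − 6.8219) = 27.789 N.

27.8 N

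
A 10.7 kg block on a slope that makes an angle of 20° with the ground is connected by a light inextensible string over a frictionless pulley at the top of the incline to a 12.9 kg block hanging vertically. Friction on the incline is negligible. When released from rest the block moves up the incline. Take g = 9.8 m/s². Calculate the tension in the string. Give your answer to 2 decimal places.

76.92 N

For the block on the incline: the weight component along the slope is m₁g sin 20° = 10.7 × 9.8 × 0.3420 = 35.862 N and the normal force is N = m₁g cos 20° = 98.536 N.
Newton's second law for the block (up-slope positive): T − 35.862 = 10.7 a. For the hanging block (downward positive): 12.9 × 9.8 − T = 12.9 a.
Adding the two equations eliminates T: 90.558 = 23.6 a, so a = 3.8372 m/s².
Then from the hanging block's equation, T = 12.9 × (9.8 − 3.8372) = 76.920 N.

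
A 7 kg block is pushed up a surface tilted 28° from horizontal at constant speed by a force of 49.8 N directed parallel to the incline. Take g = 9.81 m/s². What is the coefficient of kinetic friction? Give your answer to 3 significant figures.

At constant speed ΣF = 0 along the incline. The applied 49.8 N acts up the slope; the weight component mg sin 28° = 32.239 N and kinetic friction μN both act down the slope.
So 49.8 = 32.239 + μ × 60.632, giving μ = (49.8 − 32.239) / 60.632 = 0.2896.

0.290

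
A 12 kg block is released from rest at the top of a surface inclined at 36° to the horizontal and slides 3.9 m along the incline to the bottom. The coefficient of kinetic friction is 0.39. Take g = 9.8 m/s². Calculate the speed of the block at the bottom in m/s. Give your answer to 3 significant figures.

4.56 m/s

The weight component along the incline is mg sin 36° = 69.124 N and the normal force is N = mg cos 36° = 95.140 N.
Friction up the slope is f = μN = 0.39 × 95.140 = 37.105 N, so the net downslope force is 69.124 − 37.105 = 32.019 N and a = 32.019 / 12 = 2.6683 m/s².
Starting from rest over a distance of 3.9 m, v² = 2aL = 2 × 2.6683 × 3.9 = 20.8127, so v = 4.5621 m/s.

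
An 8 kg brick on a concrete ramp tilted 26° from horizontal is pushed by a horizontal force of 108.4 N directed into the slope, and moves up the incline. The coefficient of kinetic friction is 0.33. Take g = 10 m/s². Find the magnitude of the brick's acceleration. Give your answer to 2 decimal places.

2.87 m/s²

The horizontal push has components F cos 26° = 108.4 × 0.8988 = 97.430 N up the incline and F sin 26° = 108.4 × 0.4384 = 47.523 N pressing into the surface.
The normal force is therefore N = mg cos 26° + F sin 26° = 71.904 + 47.523 = 119.427 N, and kinetic friction down the slope is μN = 0.33 × 119.427 = 39.411 N.
Along the incline: F cos 26° − mg sin 26° − μN = ma, so 97.430 − 35.072 − 39.411 = 8 a, giving a = 2.8684 m/s².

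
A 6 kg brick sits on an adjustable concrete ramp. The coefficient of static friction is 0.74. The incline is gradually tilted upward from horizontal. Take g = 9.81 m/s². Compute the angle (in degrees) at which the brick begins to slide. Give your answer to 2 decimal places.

At the threshold of sliding, static friction is at its maximum μ_s N and exactly balances the weight component along the incline: mg sin θ = μ_s mg cos θ.
Hence tan θ = μ_s = 0.74, so θ = arctan(0.74) = 36.5014°.

36.50°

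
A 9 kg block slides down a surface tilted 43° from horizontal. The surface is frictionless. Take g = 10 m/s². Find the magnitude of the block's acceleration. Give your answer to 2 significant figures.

6.8 m/s²

Resolving the weight along the incline: the component pulling the block down the slope is mg sin 43° = 9 × 10 × 0.6820 = 61.380 N, and the normal force is N = mg cos 43° = 9 × 10 × 0.7314 = 65.826 N.
With no friction the net force along the incline is 61.380 N, so a = g sin 43° = 61.380 / 9 = 6.8200 m/s².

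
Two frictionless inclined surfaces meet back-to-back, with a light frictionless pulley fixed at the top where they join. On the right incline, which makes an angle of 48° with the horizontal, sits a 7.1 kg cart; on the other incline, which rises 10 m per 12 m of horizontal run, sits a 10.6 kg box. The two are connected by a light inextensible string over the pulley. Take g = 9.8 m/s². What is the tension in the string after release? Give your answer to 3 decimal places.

57.642 N

Resolve each weight along its own incline: the 7.1 kg mass has component 7.1 × 9.8 × sin 48° = 51.708 N down its slope, and the 10.6 kg mass has 10.6 × 9.8 × sin 39.81° = 66.502 N down its slope.
The 10.6 kg side's 66.502 N exceeds the other side's 51.708 N, so that mass slides down and the 7.1 kg mass slides up. Taking that direction as positive, Newton's second law for the whole system gives 66.502 − 51.708 = (7.1 + 10.6) a, so a = 14.794 / 17.7 = 0.8358 m/s².
For the 7.1 kg mass (up-slope positive): T − 51.708 = 7.1 × 0.8358, so T = 57.642 N.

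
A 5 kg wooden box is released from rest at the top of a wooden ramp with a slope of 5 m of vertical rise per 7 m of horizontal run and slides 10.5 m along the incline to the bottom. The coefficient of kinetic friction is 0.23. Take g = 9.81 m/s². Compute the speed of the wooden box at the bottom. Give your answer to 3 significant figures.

The weight component along the incline is mg sin 35.54° = 28.510 N and the normal force is N = mg cos 35.54° = 39.914 N.
Friction up the slope is f = μN = 0.23 × 39.914 = 9.180 N, so the net downslope force is 28.510 − 9.180 = 19.330 N and a = 19.330 / 5 = 3.8660 m/s².
Starting from rest over a distance of 10.5 m, v² = 2aL = 2 × 3.8660 × 10.5 = 81.1860, so v = 9.0103 m/s.

9.01 m/s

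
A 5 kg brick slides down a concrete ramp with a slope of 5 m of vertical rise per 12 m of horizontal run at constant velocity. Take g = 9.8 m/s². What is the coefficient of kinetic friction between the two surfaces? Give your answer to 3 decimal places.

0.417

At constant velocity the net force along the incline is zero: mg sin 22.62° = μ mg cos 22.62°.
So μ = tan 22.62° = 0.3846 / 0.9231 = 0.4166.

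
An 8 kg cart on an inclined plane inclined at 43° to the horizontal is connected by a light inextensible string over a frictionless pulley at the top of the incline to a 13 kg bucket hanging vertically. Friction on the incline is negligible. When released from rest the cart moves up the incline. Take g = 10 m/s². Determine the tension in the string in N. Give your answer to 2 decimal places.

For the cart on the incline: the weight component along the slope is m₁g sin 43° = 8 × 10 × 0.6820 = 54.560 N and the normal force is N = m₁g cos 43° = 58.508 N.
Newton's second law for the cart (up-slope positive): T − 54.560 = 8 a. For the hanging bucket (downward positive): 13 × 10 − T = 13 a.
Adding the two equations eliminates T: 75.440 = 21 a, so a = 3.5924 m/s².
Then from the hanging bucket's equation, T = 13 × (10 − 3.5924) = 83.299 N.

83.30 N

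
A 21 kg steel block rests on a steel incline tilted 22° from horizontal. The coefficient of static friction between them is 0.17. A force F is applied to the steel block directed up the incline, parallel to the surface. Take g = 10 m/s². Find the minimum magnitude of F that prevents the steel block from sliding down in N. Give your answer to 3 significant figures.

45.6 N

The normal force is N = mg cos 22° = 194.709 N. With F at its minimum the steel block is on the verge of sliding down, so static friction is at its maximum μ_s N = 0.17 × 194.709 = 33.101 N and acts up the slope.
Equilibrium along the incline: F + μ_s N = mg sin 22°, so F = 78.667 − 33.101 = 45.566 N.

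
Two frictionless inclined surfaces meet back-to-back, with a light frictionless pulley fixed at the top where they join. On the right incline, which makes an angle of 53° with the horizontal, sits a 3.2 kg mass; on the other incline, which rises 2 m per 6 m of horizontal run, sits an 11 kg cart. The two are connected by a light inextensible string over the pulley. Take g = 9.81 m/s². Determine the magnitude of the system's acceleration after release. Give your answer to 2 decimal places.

0.64 m/s²

Resolve each weight along its own incline: the 3.2 kg mass has component 3.2 × 9.81 × sin 53° = 25.071 N down its slope, and the 11 kg mass has 11 × 9.81 × sin 18.43° = 34.124 N down its slope.
The 11 kg side's 34.124 N exceeds the other side's 25.071 N, so that mass slides down and the 3.2 kg mass slides up. Taking that direction as positive, Newton's second law for the whole system gives 34.124 − 25.071 = (3.2 + 11) a, so a = 9.053 / 14.2 = 0.6375 m/s².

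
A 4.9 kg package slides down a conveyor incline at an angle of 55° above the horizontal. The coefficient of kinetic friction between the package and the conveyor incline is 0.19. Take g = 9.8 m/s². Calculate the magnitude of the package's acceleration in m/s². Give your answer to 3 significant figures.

Resolving the weight along the incline: the component pulling the package down the slope is mg sin 55° = 4.9 × 9.8 × 0.8192 = 39.338 N, and the normal force is N = mg cos 55° = 4.9 × 9.8 × 0.5736 = 27.544 N.
Kinetic friction acts up the slope with magnitude f = μN = 0.19 × 27.544 = 5.233 N.
Net force along the incline is 39.338 − 5.233 = 34.105 N, so a = 34.105 / 4.9 = 6.9602 m/s².

6.96 m/s²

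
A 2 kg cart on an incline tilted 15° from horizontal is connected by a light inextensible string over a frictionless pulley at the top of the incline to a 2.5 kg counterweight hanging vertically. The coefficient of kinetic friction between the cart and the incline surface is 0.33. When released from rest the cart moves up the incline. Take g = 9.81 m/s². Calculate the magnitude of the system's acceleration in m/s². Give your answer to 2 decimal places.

For the cart on the incline: the weight component along the slope is m₁g sin 15° = 2 × 9.81 × 0.2588 = 5.078 N and the normal force is N = m₁g cos 15° = 18.951 N.
Kinetic friction opposes the cart's motion up the incline: f = μN = 0.33 × 18.951 = 6.254 N acting down the slope.
Newton's second law for the cart (up-slope positive): T − 5.078 − 6.254 = 2 a. For the hanging counterweight (downward positive): 2.5 × 9.81 − T = 2.5 a.
Adding the two equations eliminates T: 13.193 = 4.5 a, so a = 2.9318 m/s².

2.93 m/s²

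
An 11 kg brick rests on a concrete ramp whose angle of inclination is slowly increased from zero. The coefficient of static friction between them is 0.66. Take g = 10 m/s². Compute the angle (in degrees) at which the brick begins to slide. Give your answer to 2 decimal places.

33.42°

At the threshold of sliding, static friction is at its maximum μ_s N and exactly balances the weight component along the incline: mg sin θ = μ_s mg cos θ.
Hence tan θ = μ_s = 0.66, so θ = arctan(0.66) = 33.4248°.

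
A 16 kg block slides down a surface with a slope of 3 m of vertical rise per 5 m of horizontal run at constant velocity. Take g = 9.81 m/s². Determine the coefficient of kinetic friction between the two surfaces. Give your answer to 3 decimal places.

At constant velocity the net force along the incline is zero: mg sin 30.96° = μ mg cos 30.96°.
So μ = tan 30.96° = 0.5145 / 0.8575 = 0.6000.

0.600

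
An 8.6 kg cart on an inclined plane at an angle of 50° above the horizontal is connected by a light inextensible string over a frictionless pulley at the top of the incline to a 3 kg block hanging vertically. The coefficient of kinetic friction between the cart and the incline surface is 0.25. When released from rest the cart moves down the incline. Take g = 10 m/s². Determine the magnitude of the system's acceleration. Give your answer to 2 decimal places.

For the cart on the incline: the weight component along the slope is m₁g sin 50° = 8.6 × 10 × 0.7660 = 65.876 N and the normal force is N = m₁g cos 50° = 55.280 N.
Kinetic friction opposes the cart's motion down the incline: f = μN = 0.25 × 55.280 = 13.820 N acting up the slope.
Newton's second law for the cart (down-slope positive): 65.876 − 13.820 − T = 8.6 a. For the hanging block (upward positive): T − 3 × 10 = 3 a.
Adding the two equations eliminates T: 22.056 = 11.6 a, so a = 1.9014 m/s².

1.90 m/s²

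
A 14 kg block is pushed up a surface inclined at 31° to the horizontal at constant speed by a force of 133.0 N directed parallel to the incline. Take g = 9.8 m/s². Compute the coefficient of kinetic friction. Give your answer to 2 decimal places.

0.53

At constant speed ΣF = 0 along the incline. The applied 133.0 N acts up the slope; the weight component mg sin 31° = 70.663 N and kinetic friction μN both act down the slope.
So 133.0 = 70.663 + μ × 117.603, giving μ = (133.0 − 70.663) / 117.603 = 0.5301.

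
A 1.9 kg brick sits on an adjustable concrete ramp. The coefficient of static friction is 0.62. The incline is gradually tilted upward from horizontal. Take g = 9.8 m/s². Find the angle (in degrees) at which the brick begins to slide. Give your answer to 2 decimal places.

31.80°

At the threshold of sliding, static friction is at its maximum μ_s N and exactly balances the weight component along the incline: mg sin θ = μ_s mg cos θ.
Hence tan θ = μ_s = 0.62, so θ = arctan(0.62) = 31.7989°.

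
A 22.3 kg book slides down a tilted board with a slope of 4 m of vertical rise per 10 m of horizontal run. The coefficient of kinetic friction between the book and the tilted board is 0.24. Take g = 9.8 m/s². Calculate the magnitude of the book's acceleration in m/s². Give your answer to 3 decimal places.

1.456 m/s²

Resolving the weight along the incline: the component pulling the book down the slope is mg sin 21.80° = 22.3 × 9.8 × 0.3714 = 81.166 N, and the normal force is N = mg cos 21.80° = 22.3 × 9.8 × 0.9285 = 202.914 N.
Kinetic friction acts up the slope with magnitude f = μN = 0.24 × 202.914 = 48.699 N.
Net force along the incline is 81.166 − 48.699 = 32.467 N, so a = 32.467 / 22.3 = 1.4559 m/s².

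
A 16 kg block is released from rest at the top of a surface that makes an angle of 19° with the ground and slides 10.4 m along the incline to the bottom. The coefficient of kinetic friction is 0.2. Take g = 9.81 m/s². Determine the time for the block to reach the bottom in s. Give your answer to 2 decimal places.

The weight component along the incline is mg sin 19° = 51.101 N and the normal force is N = mg cos 19° = 148.409 N.
Friction up the slope is f = μN = 0.2 × 148.409 = 29.682 N, so the net downslope force is 51.101 − 29.682 = 21.419 N and a = 21.419 / 16 = 1.3387 m/s².
Starting from rest, L = ½at², so t = √(2L/a) = √(2 × 10.4 / 1.3387) = 3.9418 s.

3.94 s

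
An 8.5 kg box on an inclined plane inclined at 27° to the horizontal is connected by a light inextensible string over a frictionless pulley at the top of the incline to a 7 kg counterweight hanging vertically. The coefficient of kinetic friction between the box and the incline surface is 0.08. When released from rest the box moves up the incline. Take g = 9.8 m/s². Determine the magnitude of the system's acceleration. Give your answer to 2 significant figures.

For the box on the incline: the weight component along the slope is m₁g sin 27° = 8.5 × 9.8 × 0.4540 = 37.818 N and the normal force is N = m₁g cos 27° = 74.221 N.
Kinetic friction opposes the box's motion up the incline: f = μN = 0.08 × 74.221 = 5.938 N acting down the slope.
Newton's second law for the box (up-slope positive): T − 37.818 − 5.938 = 8.5 a. For the hanging counterweight (downward positive): 7 × 9.8 − T = 7 a.
Adding the two equations eliminates T: 24.844 = 15.5 a, so a = 1.6028 m/s².

1.6 m/s²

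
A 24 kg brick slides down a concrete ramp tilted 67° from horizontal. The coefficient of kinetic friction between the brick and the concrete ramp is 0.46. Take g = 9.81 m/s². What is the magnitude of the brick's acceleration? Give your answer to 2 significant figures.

7.3 m/s²

Resolving the weight along the incline: the component pulling the brick down the slope is mg sin 67° = 24 × 9.81 × 0.9205 = 216.723 N, and the normal force is N = mg cos 67° = 24 × 9.81 × 0.3907 = 91.986 N.
Kinetic friction acts up the slope with magnitude f = μN = 0.46 × 91.986 = 42.314 N.
Net force along the incline is 216.723 − 42.314 = 174.409 N, so a = 174.409 / 24 = 7.2670 m/s².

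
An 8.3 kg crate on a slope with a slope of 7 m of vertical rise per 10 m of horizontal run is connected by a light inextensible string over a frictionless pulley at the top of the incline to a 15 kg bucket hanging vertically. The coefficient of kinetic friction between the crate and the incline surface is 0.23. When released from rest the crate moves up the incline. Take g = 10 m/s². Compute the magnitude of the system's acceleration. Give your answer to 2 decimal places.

For the crate on the incline: the weight component along the slope is m₁g sin 34.99° = 8.3 × 10 × 0.5735 = 47.601 N and the normal force is N = m₁g cos 34.99° = 67.996 N.
Kinetic friction opposes the crate's motion up the incline: f = μN = 0.23 × 67.996 = 15.639 N acting down the slope.
Newton's second law for the crate (up-slope positive): T − 47.601 − 15.639 = 8.3 a. For the hanging bucket (downward positive): 15 × 10 − T = 15 a.
Adding the two equations eliminates T: 86.760 = 23.3 a, so a = 3.7236 m/s².

3.72 m/s²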